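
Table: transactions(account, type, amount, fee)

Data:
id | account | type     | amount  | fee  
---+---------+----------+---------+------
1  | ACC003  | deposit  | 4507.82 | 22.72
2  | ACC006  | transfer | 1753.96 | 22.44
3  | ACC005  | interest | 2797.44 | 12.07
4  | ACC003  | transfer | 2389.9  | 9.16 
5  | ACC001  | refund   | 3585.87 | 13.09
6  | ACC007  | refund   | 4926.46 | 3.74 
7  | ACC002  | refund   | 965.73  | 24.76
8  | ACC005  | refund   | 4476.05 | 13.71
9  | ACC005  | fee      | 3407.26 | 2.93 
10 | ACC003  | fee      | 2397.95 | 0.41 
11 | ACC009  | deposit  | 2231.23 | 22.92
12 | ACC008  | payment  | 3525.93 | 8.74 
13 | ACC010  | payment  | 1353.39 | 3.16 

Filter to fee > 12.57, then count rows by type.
SELECT type, COUNT(*)
FROM transactions
WHERE fee > 12.57
GROUP BY type

Note: WHERE filters rows before grouping.

Result:
  deposit: 2
  refund: 3
  transfer: 1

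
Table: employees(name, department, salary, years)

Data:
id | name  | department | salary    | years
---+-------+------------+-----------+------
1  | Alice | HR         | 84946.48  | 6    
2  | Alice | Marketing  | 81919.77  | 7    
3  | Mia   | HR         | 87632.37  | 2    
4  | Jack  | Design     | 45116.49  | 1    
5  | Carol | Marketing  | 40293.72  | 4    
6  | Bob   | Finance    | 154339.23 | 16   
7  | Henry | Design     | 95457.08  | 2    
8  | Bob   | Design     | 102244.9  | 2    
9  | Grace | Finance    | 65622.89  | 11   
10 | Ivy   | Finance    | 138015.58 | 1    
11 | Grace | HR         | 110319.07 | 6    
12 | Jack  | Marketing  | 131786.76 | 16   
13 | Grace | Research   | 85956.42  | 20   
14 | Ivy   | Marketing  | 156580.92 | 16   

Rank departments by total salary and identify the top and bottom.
SELECT department, SUM(salary)
FROM employees
GROUP BY department
ORDER BY SUM(salary)

All groups:
  Research: 85956.42
  Design: 242818.47
  HR: 282897.92
  Finance: 357977.70
  Marketing: 410581.17

Highest: Marketing (410581.17)
Lowest: Research (85956.42)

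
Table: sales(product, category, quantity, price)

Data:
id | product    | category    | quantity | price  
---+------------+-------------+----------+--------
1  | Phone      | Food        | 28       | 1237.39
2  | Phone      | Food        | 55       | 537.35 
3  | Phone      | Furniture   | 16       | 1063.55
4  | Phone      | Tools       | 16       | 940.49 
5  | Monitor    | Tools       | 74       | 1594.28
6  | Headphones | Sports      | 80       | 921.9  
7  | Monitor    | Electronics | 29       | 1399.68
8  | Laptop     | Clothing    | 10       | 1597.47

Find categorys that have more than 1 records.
SELECT category, COUNT(*) as cnt
FROM sales
GROUP BY category
HAVING COUNT(*) > 1

Result:
  Food: 2
  Tools: 2

Note: HAVING filters groups after aggregation, WHERE filters rows before.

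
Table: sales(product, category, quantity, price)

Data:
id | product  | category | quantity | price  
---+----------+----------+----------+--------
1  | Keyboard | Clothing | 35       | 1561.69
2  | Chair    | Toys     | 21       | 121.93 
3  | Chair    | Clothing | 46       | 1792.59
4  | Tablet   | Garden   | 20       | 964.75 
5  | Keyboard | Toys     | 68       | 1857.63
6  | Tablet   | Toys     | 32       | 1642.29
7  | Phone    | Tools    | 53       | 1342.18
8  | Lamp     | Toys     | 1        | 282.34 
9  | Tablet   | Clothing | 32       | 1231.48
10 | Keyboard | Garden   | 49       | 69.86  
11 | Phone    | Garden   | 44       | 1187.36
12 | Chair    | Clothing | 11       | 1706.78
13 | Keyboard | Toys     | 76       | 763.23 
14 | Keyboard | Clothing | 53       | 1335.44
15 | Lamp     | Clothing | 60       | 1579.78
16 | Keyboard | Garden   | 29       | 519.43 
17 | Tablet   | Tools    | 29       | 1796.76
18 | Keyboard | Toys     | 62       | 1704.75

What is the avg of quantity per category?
SELECT category, AVG(quantity) as result
FROM sales
GROUP BY category

Result:
  Clothing: 39.50
  Garden: 35.50
  Tools: 41.00
  Toys: 43.33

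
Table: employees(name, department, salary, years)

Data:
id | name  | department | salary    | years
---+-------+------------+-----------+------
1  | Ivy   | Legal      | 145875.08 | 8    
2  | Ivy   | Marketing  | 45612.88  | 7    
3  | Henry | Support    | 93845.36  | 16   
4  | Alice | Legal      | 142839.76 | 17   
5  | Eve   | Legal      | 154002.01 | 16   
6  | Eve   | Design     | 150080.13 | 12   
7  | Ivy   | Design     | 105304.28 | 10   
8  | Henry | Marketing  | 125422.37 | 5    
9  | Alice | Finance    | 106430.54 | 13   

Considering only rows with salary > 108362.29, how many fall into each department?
SELECT department, COUNT(*)
FROM employees
WHERE salary > 108362.29
GROUP BY department

Note: WHERE filters rows before grouping.

Result:
  Design: 1
  Legal: 3
  Marketing: 1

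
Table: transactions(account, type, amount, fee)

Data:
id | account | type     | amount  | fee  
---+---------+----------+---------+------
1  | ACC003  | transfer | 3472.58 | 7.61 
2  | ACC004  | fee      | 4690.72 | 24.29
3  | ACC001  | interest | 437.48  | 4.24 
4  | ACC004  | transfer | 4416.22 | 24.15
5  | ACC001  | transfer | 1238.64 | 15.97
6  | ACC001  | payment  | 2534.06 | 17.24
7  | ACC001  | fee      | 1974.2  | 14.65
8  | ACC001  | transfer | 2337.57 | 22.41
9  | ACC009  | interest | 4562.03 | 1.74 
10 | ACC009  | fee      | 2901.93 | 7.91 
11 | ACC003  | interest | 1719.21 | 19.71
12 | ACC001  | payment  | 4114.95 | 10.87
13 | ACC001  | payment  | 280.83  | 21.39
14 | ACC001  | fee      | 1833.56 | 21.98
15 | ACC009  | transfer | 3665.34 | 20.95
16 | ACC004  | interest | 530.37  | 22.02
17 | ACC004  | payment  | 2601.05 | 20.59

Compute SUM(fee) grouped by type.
SELECT type, SUM(fee) as result
FROM transactions
GROUP BY type

Result:
  fee: 68.83
  interest: 47.71
  payment: 70.09
  transfer: 91.09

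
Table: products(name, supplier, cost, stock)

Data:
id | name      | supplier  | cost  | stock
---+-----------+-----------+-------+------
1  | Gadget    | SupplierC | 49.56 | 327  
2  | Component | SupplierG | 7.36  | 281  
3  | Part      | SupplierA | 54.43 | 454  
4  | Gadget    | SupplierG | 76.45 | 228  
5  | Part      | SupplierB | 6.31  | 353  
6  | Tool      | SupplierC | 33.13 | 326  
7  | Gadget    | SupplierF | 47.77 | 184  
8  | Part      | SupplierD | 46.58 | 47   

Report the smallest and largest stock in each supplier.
SELECT supplier, MIN(stock), MAX(stock)
FROM products
GROUP BY supplier

Result:
  SupplierA: min=454, max=454
  SupplierB: min=353, max=353
  SupplierC: min=326, max=327
  SupplierD: min=47, max=47
  SupplierF: min=184, max=184
  SupplierG: min=228, max=281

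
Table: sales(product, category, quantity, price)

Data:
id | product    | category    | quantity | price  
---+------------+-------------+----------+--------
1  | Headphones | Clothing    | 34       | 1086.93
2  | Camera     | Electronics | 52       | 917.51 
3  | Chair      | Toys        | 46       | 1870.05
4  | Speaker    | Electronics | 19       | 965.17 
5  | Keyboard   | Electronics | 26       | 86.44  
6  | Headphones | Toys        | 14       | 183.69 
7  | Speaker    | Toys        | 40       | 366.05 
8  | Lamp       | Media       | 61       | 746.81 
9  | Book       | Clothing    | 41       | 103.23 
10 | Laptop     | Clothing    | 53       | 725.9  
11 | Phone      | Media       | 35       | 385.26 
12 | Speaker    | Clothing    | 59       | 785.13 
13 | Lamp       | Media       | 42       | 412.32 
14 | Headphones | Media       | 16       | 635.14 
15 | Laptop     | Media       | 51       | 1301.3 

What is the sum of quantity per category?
SELECT category, SUM(quantity) as result
FROM sales
GROUP BY category

Result:
  Clothing: 187
  Electronics: 97
  Media: 205
  Toys: 100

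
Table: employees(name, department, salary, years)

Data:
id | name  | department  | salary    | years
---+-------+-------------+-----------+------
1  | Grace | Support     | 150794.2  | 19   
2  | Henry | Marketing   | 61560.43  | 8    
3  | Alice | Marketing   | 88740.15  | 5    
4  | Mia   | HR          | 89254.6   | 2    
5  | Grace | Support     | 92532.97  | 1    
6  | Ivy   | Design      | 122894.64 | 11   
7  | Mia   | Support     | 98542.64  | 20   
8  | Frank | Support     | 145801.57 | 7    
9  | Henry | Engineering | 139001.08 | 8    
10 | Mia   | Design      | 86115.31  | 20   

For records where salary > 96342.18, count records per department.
SELECT department, COUNT(*)
FROM employees
WHERE salary > 96342.18
GROUP BY department

Note: WHERE filters rows before grouping.

Result:
  Design: 1
  Engineering: 1
  Support: 3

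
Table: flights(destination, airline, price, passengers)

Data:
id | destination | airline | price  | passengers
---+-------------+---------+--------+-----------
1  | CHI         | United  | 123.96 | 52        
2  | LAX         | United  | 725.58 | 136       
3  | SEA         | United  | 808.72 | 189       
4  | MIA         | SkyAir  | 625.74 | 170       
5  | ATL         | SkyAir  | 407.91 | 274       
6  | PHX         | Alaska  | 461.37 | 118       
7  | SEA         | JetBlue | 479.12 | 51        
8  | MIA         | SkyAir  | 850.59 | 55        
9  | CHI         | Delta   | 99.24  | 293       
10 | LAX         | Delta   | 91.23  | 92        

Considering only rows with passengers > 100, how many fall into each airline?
SELECT airline, COUNT(*)
FROM flights
WHERE passengers > 100
GROUP BY airline

Note: WHERE filters rows before grouping.

Result:
  Alaska: 1
  Delta: 1
  SkyAir: 2
  United: 2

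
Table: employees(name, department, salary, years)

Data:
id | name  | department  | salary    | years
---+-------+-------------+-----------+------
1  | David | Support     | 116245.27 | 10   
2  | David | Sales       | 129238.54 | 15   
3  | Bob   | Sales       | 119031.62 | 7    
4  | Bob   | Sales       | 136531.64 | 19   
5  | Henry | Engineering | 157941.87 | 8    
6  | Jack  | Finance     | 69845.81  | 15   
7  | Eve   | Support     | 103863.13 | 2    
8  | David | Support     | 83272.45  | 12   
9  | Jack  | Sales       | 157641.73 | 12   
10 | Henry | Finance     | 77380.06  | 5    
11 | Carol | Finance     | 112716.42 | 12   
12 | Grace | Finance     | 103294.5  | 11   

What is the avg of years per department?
SELECT department, AVG(years) as result
FROM employees
GROUP BY department

Result:
  Engineering: 8.00
  Finance: 10.75
  Sales: 13.25
  Support: 8.00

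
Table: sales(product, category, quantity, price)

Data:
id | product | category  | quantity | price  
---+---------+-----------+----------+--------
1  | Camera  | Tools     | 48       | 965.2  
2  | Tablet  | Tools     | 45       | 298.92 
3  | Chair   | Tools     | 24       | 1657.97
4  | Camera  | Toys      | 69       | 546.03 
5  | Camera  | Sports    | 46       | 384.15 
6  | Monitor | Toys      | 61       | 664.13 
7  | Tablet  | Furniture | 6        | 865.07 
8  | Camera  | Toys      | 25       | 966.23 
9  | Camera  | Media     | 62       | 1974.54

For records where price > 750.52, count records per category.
SELECT category, COUNT(*)
FROM sales
WHERE price > 750.52
GROUP BY category

Note: WHERE filters rows before grouping.

Result:
  Furniture: 1
  Media: 1
  Tools: 2
  Toys: 1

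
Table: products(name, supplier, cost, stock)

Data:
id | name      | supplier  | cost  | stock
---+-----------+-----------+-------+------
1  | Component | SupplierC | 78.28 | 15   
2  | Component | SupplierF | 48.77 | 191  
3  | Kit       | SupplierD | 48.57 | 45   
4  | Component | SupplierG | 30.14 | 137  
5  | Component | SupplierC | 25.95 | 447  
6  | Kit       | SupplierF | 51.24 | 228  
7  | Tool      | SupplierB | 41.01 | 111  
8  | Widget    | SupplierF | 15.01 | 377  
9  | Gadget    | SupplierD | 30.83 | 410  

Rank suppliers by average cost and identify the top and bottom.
SELECT supplier, AVG(cost)
FROM products
GROUP BY supplier
ORDER BY AVG(cost)

All groups:
  SupplierG: 30.14
  SupplierF: 38.34
  SupplierD: 39.70
  SupplierB: 41.01
  SupplierC: 52.12

Highest: SupplierC (52.12)
Lowest: SupplierG (30.14)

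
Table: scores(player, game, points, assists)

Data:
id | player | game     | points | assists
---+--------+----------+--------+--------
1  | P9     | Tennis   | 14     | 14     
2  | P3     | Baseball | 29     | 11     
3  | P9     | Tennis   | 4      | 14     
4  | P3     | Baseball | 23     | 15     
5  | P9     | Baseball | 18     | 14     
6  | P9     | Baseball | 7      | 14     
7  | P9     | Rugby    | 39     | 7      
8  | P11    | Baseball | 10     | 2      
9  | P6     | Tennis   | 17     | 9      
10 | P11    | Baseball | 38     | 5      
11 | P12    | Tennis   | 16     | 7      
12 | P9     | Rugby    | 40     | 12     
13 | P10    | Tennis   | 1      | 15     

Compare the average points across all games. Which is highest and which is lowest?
SELECT game, AVG(points)
FROM scores
GROUP BY game
ORDER BY AVG(points)

All groups:
  Tennis: 10.40
  Baseball: 20.83
  Rugby: 39.50

Highest: Rugby (39.50)
Lowest: Tennis (10.40)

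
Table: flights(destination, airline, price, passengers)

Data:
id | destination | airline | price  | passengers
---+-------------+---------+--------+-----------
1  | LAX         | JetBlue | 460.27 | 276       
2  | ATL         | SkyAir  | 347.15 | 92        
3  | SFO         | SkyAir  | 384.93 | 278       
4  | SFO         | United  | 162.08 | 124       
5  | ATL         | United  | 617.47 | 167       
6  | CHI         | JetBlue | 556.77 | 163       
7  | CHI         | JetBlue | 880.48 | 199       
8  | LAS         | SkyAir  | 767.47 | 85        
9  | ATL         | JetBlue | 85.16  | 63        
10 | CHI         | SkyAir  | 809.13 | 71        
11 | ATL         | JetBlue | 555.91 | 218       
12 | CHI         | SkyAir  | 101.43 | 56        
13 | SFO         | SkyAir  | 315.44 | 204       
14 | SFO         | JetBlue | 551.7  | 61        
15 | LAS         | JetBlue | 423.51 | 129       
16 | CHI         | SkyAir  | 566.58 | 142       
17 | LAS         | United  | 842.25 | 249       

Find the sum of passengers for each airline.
SELECT airline, SUM(passengers) as result
FROM flights
GROUP BY airline

Result:
  JetBlue: 1109
  SkyAir: 928
  United: 540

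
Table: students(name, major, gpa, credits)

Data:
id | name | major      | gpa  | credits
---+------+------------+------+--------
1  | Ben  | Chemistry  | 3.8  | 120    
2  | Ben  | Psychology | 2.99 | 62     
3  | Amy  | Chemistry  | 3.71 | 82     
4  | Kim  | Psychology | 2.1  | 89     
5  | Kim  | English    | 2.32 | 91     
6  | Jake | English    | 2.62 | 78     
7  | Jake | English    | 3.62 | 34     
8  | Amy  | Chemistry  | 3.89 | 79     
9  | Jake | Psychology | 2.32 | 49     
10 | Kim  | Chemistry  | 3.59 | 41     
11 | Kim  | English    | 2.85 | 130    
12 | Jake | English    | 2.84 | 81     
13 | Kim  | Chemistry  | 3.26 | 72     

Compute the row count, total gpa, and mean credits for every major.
SELECT major,
       COUNT(*) as cnt,
       SUM(gpa) as total_gpa,
       AVG(credits) as avg_credits
FROM students
GROUP BY major

Result:
  Chemistry: 5 records, 18.25 total gpa, 78.80 avg credits
  English: 5 records, 14.25 total gpa, 82.80 avg credits
  Psychology: 3 records, 7.41 total gpa, 66.67 avg credits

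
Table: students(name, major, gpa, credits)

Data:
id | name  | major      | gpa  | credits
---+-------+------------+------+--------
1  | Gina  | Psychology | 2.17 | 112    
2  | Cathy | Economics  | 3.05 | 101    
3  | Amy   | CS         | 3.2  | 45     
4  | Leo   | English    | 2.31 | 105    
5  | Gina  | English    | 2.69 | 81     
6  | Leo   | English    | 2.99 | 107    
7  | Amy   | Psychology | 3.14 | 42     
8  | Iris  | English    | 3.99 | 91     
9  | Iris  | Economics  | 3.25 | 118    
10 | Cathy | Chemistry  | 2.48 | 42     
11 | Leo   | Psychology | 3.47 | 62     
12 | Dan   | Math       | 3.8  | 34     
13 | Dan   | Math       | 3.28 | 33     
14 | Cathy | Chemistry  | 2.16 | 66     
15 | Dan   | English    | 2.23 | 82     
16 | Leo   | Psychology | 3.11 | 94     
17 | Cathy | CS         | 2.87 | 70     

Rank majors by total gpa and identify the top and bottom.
SELECT major, SUM(gpa)
FROM students
GROUP BY major
ORDER BY SUM(gpa)

All groups:
  Chemistry: 4.64
  CS: 6.07
  Economics: 6.30
  Math: 7.08
  Psychology: 11.89
  English: 14.21

Highest: English (14.21)
Lowest: Chemistry (4.64)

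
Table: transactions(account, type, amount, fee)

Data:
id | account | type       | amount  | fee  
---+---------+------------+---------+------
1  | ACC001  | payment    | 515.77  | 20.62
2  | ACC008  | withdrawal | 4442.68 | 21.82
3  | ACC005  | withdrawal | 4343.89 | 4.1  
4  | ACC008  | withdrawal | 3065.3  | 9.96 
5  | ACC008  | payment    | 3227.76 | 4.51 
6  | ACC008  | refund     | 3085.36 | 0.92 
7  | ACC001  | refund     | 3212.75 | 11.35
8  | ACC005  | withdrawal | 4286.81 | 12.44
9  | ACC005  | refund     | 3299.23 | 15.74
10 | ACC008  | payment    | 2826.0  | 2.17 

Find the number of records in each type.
SELECT type, COUNT(*) as count
FROM transactions
GROUP BY type

Result:
  payment: 3
  refund: 3
  withdrawal: 4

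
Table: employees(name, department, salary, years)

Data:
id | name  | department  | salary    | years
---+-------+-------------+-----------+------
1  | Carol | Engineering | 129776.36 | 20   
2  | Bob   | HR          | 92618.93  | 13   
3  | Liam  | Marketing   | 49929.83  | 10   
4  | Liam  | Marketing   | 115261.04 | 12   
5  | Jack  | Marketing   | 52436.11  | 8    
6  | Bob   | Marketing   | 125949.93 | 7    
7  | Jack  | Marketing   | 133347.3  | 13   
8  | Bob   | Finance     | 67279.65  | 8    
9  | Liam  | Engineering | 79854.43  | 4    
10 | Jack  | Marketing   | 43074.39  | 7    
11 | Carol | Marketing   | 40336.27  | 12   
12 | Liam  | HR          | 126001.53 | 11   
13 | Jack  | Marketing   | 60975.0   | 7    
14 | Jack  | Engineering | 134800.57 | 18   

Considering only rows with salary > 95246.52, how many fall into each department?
SELECT department, COUNT(*)
FROM employees
WHERE salary > 95246.52
GROUP BY department

Note: WHERE filters rows before grouping.

Result:
  Engineering: 2
  HR: 1
  Marketing: 3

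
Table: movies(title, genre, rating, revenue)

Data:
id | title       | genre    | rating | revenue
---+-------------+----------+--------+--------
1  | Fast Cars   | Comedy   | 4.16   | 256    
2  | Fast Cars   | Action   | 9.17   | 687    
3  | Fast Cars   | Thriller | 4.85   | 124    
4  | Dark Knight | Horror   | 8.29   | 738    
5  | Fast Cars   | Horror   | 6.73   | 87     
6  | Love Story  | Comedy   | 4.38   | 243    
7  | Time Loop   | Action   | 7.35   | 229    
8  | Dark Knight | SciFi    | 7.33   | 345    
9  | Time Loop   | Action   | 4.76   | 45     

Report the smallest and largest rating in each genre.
SELECT genre, MIN(rating), MAX(rating)
FROM movies
GROUP BY genre

Result:
  Action: min=4.76, max=9.17
  Comedy: min=4.16, max=4.38
  Horror: min=6.73, max=8.29
  SciFi: min=7.33, max=7.33
  Thriller: min=4.85, max=4.85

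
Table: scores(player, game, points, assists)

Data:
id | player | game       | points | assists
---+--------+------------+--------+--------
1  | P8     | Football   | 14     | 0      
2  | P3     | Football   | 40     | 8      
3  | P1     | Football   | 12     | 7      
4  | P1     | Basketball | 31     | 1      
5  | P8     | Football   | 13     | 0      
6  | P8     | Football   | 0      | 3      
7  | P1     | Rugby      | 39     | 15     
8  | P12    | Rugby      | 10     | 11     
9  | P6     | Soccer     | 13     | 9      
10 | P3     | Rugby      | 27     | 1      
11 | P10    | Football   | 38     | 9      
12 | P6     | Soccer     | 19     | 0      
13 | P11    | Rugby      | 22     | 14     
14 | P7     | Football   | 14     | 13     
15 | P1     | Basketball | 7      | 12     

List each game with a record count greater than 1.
SELECT game, COUNT(*) as cnt
FROM scores
GROUP BY game
HAVING COUNT(*) > 1

Result:
  Basketball: 2
  Football: 7
  Rugby: 4
  Soccer: 2

Note: HAVING filters groups after aggregation, WHERE filters rows before.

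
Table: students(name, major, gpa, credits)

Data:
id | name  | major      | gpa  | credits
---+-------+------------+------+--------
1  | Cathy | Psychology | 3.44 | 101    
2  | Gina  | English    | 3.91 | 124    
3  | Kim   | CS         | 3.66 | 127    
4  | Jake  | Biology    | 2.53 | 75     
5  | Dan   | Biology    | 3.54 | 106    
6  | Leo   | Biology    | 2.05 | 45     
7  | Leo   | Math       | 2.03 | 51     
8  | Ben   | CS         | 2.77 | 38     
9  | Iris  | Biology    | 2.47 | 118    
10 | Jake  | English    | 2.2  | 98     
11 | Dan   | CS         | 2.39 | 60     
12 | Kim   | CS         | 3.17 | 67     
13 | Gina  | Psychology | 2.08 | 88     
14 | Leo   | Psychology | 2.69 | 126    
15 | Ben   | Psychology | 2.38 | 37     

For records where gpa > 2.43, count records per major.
SELECT major, COUNT(*)
FROM students
WHERE gpa > 2.43
GROUP BY major

Note: WHERE filters rows before grouping.

Result:
  Biology: 3
  CS: 3
  English: 1
  Psychology: 2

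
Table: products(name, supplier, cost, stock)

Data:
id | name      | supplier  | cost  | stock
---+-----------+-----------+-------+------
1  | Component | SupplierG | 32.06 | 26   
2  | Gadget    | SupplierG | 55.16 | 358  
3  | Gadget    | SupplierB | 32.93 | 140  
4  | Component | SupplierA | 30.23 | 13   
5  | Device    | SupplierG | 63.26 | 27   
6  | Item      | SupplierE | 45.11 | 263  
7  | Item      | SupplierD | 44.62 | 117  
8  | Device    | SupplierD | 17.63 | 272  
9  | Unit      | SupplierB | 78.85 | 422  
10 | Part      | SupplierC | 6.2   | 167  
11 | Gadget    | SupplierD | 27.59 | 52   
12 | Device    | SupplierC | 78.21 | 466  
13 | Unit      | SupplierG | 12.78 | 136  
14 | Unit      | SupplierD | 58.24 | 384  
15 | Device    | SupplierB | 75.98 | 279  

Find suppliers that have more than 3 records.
SELECT supplier, COUNT(*) as cnt
FROM products
GROUP BY supplier
HAVING COUNT(*) > 3

Result:
  SupplierD: 4
  SupplierG: 4

Note: HAVING filters groups after aggregation, WHERE filters rows before.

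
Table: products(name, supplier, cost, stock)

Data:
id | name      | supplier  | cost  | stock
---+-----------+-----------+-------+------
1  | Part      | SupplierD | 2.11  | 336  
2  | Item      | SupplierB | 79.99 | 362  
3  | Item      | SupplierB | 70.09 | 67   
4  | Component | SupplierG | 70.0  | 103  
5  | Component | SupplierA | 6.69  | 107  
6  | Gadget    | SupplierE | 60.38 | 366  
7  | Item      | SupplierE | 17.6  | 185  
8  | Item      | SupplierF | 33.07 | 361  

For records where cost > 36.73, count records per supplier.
SELECT supplier, COUNT(*)
FROM products
WHERE cost > 36.73
GROUP BY supplier

Note: WHERE filters rows before grouping.

Result:
  SupplierB: 2
  SupplierE: 1
  SupplierG: 1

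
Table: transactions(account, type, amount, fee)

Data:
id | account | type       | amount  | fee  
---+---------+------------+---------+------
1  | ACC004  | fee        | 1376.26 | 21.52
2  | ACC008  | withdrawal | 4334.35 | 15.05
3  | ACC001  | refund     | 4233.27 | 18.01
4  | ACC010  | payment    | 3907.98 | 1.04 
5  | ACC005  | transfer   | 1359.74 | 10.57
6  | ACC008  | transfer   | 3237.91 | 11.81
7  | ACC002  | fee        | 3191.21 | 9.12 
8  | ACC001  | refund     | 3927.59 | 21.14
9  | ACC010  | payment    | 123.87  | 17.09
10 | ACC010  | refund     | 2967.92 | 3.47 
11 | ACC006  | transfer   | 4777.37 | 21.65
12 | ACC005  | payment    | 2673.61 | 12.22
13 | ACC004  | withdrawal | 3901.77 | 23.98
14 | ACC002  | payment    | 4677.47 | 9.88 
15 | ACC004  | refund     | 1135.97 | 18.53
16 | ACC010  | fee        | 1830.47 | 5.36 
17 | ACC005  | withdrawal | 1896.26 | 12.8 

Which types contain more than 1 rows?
SELECT type, COUNT(*) as cnt
FROM transactions
GROUP BY type
HAVING COUNT(*) > 1

Result:
  fee: 3
  payment: 4
  refund: 4
  transfer: 3
  withdrawal: 3

Note: HAVING filters groups after aggregation, WHERE filters rows before.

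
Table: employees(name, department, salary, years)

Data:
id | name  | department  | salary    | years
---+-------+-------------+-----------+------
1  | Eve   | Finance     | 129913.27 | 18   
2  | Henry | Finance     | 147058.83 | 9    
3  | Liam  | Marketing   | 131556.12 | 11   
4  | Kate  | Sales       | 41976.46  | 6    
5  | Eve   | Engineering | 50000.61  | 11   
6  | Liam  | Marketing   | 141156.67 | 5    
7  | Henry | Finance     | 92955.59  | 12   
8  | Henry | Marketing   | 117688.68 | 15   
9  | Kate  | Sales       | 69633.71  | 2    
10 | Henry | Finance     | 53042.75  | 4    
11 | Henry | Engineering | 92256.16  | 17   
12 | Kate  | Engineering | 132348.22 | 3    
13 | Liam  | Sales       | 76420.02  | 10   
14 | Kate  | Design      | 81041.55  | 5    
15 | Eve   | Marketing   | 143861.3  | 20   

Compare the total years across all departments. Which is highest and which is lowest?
SELECT department, SUM(years)
FROM employees
GROUP BY department
ORDER BY SUM(years)

All groups:
  Design: 5
  Sales: 18
  Engineering: 31
  Finance: 43
  Marketing: 51

Highest: Marketing (51)
Lowest: Design (5)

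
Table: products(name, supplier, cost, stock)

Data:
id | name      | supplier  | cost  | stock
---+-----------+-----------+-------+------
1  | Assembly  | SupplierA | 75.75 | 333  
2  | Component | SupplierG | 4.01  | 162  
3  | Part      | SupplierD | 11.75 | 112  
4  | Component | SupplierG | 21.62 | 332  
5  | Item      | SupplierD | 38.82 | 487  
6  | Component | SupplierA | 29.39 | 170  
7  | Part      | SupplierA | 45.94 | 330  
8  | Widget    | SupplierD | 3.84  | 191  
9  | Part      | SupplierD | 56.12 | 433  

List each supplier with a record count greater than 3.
SELECT supplier, COUNT(*) as cnt
FROM products
GROUP BY supplier
HAVING COUNT(*) > 3

Result:
  SupplierD: 4

Note: HAVING filters groups after aggregation, WHERE filters rows before.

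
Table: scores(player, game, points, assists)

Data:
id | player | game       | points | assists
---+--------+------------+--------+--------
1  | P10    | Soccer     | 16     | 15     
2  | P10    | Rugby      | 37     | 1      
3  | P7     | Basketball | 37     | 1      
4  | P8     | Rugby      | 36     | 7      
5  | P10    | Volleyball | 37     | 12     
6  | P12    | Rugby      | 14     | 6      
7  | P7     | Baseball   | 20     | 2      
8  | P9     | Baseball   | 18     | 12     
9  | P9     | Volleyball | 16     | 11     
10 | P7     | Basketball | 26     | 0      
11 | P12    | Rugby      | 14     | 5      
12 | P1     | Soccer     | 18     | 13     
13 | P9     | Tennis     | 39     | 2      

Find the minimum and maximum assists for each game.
SELECT game, MIN(assists), MAX(assists)
FROM scores
GROUP BY game

Result:
  Baseball: min=2, max=12
  Basketball: min=0, max=1
  Rugby: min=1, max=7
  Soccer: min=13, max=15
  Tennis: min=2, max=2
  Volleyball: min=11, max=12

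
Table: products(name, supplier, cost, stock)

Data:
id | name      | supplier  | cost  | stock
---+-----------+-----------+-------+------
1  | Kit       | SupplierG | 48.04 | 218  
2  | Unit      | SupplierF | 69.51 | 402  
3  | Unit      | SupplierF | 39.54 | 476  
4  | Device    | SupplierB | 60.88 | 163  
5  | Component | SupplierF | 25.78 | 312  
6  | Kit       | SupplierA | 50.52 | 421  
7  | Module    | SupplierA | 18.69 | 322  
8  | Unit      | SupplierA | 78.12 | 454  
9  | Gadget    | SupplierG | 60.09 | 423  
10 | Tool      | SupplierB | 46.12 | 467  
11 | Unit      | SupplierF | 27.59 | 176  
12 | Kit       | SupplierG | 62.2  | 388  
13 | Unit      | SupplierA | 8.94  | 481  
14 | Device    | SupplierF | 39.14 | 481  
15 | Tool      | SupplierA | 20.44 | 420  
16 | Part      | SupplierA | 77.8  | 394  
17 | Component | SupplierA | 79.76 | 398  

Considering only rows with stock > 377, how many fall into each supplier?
SELECT supplier, COUNT(*)
FROM products
WHERE stock > 377
GROUP BY supplier

Note: WHERE filters rows before grouping.

Result:
  SupplierA: 6
  SupplierB: 1
  SupplierF: 3
  SupplierG: 2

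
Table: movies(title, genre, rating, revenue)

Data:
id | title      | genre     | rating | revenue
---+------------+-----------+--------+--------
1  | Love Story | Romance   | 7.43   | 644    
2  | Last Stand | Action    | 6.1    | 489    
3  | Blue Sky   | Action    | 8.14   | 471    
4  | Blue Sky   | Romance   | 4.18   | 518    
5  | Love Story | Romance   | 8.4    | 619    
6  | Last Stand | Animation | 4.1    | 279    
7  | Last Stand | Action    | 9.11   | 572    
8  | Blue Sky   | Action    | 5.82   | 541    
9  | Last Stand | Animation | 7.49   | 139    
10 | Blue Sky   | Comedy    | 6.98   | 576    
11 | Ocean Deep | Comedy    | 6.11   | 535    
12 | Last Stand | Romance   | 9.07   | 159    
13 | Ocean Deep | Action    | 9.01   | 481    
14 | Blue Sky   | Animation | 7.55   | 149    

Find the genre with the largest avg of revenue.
SELECT genre, AVG(revenue) as val
FROM movies
GROUP BY genre
ORDER BY val DESC
LIMIT 1

Result: Comedy with avg(revenue) = 555.50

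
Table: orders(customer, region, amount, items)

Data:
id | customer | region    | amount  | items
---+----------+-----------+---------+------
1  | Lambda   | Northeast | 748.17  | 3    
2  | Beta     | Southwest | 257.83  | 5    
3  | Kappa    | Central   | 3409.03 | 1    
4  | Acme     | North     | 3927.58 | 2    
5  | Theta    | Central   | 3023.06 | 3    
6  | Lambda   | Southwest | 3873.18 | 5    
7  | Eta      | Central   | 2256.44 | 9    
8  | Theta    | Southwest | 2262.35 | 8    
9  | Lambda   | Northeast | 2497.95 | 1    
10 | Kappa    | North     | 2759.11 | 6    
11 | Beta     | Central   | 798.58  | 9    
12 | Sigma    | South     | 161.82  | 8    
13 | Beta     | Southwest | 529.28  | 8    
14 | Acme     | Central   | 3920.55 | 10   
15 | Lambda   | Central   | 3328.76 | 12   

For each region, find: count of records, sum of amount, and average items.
SELECT region,
       COUNT(*) as cnt,
       SUM(amount) as total_amount,
       AVG(items) as avg_items
FROM orders
GROUP BY region

Result:
  Central: 6 records, 16736.42 total amount, 7.33 avg items
  North: 2 records, 6686.69 total amount, 4.00 avg items
  Northeast: 2 records, 3246.12 total amount, 2.00 avg items
  South: 1 records, 161.82 total amount, 8.00 avg items
  Southwest: 4 records, 6922.64 total amount, 6.50 avg items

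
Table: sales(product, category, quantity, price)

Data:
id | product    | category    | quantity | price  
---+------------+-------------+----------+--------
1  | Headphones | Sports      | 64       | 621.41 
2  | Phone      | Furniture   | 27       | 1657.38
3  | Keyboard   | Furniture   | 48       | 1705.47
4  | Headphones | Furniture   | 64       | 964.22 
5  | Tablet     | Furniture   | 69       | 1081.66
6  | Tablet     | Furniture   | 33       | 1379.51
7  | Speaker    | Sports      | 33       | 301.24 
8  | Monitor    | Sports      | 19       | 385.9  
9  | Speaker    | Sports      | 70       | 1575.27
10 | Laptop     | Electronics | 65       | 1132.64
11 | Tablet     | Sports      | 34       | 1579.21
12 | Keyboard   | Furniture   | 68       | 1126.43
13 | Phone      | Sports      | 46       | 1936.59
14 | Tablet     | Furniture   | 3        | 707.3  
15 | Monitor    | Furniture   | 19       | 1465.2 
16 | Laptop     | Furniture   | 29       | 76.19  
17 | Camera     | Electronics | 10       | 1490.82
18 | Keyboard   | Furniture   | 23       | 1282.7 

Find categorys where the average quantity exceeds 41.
SELECT category, AVG(quantity)
FROM sales
GROUP BY category
HAVING AVG(quantity) > 41

Result:
  Sports: avg=44.33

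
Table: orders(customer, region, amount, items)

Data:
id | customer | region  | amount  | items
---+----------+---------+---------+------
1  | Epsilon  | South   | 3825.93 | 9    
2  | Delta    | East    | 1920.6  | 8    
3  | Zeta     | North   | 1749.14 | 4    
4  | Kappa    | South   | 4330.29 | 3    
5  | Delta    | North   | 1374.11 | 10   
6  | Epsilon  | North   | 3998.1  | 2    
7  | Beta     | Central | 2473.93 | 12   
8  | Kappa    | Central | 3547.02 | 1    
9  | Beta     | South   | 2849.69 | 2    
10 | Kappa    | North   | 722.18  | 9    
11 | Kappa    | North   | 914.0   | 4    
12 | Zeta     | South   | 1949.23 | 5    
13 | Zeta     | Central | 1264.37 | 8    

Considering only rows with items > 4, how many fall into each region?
SELECT region, COUNT(*)
FROM orders
WHERE items > 4
GROUP BY region

Note: WHERE filters rows before grouping.

Result:
  Central: 2
  East: 1
  North: 2
  South: 2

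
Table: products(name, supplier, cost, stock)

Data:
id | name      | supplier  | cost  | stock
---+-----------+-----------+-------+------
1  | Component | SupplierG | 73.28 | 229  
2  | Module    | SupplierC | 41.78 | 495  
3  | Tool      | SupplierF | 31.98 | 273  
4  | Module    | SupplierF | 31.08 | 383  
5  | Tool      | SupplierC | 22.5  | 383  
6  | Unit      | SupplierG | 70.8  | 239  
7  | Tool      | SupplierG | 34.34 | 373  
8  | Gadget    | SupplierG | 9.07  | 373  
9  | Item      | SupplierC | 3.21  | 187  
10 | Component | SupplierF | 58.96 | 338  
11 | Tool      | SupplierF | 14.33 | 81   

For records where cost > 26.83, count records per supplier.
SELECT supplier, COUNT(*)
FROM products
WHERE cost > 26.83
GROUP BY supplier

Note: WHERE filters rows before grouping.

Result:
  SupplierC: 1
  SupplierF: 3
  SupplierG: 3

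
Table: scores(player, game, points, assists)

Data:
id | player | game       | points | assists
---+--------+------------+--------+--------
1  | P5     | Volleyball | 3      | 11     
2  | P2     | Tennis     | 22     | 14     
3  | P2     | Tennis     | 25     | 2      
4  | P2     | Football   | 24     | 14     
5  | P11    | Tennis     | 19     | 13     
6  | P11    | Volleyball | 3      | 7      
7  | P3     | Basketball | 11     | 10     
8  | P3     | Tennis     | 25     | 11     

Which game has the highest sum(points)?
SELECT game, SUM(points) as val
FROM scores
GROUP BY game
ORDER BY val DESC
LIMIT 1

Result: Tennis with sum(points) = 91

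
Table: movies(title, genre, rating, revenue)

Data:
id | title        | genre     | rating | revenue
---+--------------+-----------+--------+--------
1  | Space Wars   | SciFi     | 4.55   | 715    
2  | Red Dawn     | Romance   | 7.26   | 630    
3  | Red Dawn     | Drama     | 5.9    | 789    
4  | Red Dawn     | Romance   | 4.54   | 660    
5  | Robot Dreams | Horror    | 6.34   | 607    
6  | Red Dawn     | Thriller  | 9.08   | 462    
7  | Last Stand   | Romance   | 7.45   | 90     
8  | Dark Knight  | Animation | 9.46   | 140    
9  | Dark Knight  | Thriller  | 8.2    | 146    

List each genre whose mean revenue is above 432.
SELECT genre, AVG(revenue)
FROM movies
GROUP BY genre
HAVING AVG(revenue) > 432

Result:
  Drama: avg=789.00
  Horror: avg=607.00
  Romance: avg=460.00
  SciFi: avg=715.00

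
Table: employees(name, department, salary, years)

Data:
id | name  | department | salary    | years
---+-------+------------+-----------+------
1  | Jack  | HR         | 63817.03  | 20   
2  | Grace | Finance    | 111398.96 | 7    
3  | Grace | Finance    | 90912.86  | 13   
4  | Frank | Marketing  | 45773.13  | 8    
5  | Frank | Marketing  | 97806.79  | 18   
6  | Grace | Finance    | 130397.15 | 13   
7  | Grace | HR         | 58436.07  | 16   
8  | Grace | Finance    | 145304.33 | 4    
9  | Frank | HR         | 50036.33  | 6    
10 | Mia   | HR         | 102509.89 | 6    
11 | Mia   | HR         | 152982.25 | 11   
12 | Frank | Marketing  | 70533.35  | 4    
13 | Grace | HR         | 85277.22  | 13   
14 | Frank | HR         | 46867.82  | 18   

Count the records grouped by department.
SELECT department, COUNT(*) as count
FROM employees
GROUP BY department

Result:
  Finance: 4
  HR: 7
  Marketing: 3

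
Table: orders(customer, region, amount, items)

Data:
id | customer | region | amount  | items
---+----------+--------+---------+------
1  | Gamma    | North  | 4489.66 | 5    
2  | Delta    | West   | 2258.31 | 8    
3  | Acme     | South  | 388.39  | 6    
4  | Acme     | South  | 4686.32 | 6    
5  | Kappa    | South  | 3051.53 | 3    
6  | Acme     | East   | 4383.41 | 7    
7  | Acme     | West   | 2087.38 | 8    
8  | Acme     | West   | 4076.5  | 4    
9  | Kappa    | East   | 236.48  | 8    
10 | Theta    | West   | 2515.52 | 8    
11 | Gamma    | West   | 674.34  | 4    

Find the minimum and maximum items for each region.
SELECT region, MIN(items), MAX(items)
FROM orders
GROUP BY region

Result:
  East: min=7, max=8
  North: min=5, max=5
  South: min=3, max=6
  West: min=4, max=8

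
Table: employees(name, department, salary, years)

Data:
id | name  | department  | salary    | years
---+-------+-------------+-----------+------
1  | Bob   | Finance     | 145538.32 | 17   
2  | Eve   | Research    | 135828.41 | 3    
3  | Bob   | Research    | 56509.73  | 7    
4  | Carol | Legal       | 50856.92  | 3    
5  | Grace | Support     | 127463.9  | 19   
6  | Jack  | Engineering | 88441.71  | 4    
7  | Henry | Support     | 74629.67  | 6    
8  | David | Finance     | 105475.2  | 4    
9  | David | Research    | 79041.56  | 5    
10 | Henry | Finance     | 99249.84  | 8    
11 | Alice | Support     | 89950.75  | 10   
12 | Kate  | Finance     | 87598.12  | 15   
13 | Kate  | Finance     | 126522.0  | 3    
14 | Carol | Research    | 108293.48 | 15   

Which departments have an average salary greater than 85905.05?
SELECT department, AVG(salary)
FROM employees
GROUP BY department
HAVING AVG(salary) > 85905.05

Result:
  Engineering: avg=88441.71
  Finance: avg=112876.70
  Research: avg=94918.30
  Support: avg=97348.11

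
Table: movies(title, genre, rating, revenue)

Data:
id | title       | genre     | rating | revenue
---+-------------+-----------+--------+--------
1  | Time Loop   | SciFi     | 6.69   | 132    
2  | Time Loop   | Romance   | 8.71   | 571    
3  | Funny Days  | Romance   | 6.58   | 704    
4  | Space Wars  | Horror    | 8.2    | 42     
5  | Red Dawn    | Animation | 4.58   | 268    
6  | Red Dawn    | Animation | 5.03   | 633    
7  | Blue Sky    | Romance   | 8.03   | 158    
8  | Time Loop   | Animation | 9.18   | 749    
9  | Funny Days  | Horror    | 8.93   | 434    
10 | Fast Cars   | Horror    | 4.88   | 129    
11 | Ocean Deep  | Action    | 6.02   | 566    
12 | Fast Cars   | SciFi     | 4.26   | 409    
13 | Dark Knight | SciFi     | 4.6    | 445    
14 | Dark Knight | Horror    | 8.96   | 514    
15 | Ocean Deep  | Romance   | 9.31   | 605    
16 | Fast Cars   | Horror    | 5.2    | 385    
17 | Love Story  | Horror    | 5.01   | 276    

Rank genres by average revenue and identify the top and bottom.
SELECT genre, AVG(revenue)
FROM movies
GROUP BY genre
ORDER BY AVG(revenue)

All groups:
  Horror: 296.67
  SciFi: 328.67
  Romance: 509.50
  Animation: 550.00
  Action: 566.00

Highest: Action (566.00)
Lowest: Horror (296.67)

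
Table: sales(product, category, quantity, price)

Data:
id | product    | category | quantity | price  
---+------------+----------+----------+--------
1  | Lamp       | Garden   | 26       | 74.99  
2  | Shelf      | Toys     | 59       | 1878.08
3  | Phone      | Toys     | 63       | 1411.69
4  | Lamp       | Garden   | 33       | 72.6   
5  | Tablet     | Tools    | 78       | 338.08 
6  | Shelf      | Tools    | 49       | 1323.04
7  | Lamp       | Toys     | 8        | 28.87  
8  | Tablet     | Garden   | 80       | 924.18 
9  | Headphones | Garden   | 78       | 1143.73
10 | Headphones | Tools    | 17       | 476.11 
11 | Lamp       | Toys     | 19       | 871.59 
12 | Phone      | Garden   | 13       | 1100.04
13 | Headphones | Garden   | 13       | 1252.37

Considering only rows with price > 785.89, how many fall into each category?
SELECT category, COUNT(*)
FROM sales
WHERE price > 785.89
GROUP BY category

Note: WHERE filters rows before grouping.

Result:
  Garden: 4
  Tools: 1
  Toys: 3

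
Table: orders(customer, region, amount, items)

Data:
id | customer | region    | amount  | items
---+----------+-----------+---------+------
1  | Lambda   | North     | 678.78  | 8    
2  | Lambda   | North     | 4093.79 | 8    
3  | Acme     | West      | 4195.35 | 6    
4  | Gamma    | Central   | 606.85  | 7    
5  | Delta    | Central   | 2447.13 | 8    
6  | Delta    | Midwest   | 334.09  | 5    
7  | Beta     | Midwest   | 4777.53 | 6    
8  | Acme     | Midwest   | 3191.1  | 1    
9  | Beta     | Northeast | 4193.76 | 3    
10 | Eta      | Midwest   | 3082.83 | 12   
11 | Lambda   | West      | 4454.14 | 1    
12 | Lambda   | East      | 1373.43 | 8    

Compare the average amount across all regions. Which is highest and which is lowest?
SELECT region, AVG(amount)
FROM orders
GROUP BY region
ORDER BY AVG(amount)

All groups:
  East: 1373.43
  Central: 1526.99
  North: 2386.29
  Midwest: 2846.39
  Northeast: 4193.76
  West: 4324.75

Highest: West (4324.75)
Lowest: East (1373.43)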